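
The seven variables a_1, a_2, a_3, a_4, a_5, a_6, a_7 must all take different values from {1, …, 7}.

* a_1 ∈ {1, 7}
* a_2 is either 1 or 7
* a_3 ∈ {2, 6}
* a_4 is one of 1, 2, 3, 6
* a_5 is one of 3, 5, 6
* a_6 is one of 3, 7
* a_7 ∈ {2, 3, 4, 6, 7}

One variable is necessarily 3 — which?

a_6

The 7 variables together cover exactly {1, 2, 3, 4, 5, 6, 7} — 7 values for 7 variables — and 4 appears only in a_7's list, so a_7 = 4.
The 6 still-open variables draw from only 6 values {1, 2, 3, 5, 6, 7}, so each is used; only a_5 can be 5, hence a_5 = 5.
a_1 and a_2 between them cover only {1, 7} — a naked pair. Remove those values from a_4, a_6.
So 3 goes to a_6.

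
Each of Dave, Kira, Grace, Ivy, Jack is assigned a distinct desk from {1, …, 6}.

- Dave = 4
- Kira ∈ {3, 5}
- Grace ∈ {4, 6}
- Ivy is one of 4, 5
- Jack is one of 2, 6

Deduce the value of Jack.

Dave has just one choice, so Dave = 4. So Grace, Ivy can't be 4.
Grace's domain is down to {6}, so Grace = 6. Remove 6 from Jack.
So Jack = 2.

2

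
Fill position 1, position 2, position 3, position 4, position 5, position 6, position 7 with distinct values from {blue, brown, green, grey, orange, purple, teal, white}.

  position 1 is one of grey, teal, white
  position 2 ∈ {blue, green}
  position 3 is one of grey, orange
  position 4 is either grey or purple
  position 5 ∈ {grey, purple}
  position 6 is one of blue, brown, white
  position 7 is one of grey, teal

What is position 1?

white

The 2 variables position 4 and position 5 are confined to {grey, purple}, which locks those values in; drop them from position 1, position 3, position 7.
position 3 must be orange (only option left).
position 7's domain is down to {teal}, so position 7 = teal. So position 1 can't be teal.
So position 1 = white.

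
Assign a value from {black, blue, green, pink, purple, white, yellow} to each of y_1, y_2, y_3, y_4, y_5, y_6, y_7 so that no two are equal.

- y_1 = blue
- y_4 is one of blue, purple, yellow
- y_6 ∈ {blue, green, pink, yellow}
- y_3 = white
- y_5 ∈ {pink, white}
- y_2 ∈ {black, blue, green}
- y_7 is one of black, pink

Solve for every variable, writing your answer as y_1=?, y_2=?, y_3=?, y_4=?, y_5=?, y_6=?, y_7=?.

y_1=blue, y_2=green, y_3=white, y_4=purple, y_5=pink, y_6=yellow, y_7=black

y_1 has just one choice, so y_1 = blue. So y_2, y_4, y_6 can't be blue.
y_3's domain is down to {white}, so y_3 = white. Remove white from y_5.
That leaves y_5 = pink. Eliminate pink elsewhere: y_6, y_7.
y_7 has just one choice, so y_7 = black. Eliminate black elsewhere: y_2.
That leaves y_2 = green. Remove green from y_6.
y_6 must be yellow (only option left). So y_4 can't be yellow.
y_4's domain is down to {purple}, so y_4 = purple.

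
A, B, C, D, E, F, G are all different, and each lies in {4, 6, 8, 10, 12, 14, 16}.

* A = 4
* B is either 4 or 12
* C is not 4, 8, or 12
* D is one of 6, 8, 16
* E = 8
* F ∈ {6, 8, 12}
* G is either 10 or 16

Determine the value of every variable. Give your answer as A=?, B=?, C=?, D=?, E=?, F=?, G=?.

A=4, B=12, C=14, D=16, E=8, F=6, G=10

A must be 4 (only option left). Strike 4 from B.
B has just one choice, so B = 12. So F can't be 12.
That leaves E = 8. Strike 8 from D, F.
That leaves F = 6. Strike 6 from C, D.
D must be 16 (only option left). Eliminate 16 elsewhere: C, G.
G's domain is down to {10}, so G = 10. Eliminate 10 elsewhere: C.
C has just one choice, so C = 14.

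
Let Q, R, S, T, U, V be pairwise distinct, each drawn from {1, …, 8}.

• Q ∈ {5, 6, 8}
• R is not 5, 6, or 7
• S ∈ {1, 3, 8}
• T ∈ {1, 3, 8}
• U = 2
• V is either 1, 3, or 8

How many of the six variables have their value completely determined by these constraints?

2

U has just one choice, so U = 2. So R can't be 2.
The 3 variables S, T, V are confined to {1, 3, 8}, which locks those values in; drop them from Q, R.
R's domain is down to {4}, so R = 4.
Determined: R=4, U=2. The other variables each still have more than one consistent value. That makes 2.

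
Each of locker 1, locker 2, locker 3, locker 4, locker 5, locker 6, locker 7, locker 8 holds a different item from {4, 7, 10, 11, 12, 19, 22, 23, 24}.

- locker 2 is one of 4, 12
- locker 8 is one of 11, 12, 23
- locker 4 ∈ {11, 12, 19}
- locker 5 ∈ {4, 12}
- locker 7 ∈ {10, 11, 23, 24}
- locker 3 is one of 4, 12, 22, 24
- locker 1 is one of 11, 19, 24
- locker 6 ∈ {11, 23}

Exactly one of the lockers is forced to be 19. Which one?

The 8 variables draw from only 8 values {4, 10, 11, 12, 19, 22, 23, 24}, so each is used; only locker 7 can be 10, hence locker 7 = 10.
The 7 still-open variables together cover exactly {4, 11, 12, 19, 22, 23, 24} — 7 values for 7 variables — and 22 appears only in locker 3's list, so locker 3 = 22.
Among the 6 still-open variables, 24 fits only locker 1 (and all 6 values in {4, 11, 12, 19, 23, 24} must be used), so locker 1 = 24.
The 5 still-open variables together cover exactly {4, 11, 12, 19, 23} — 5 values for 5 variables — and 19 appears only in locker 4's list, so locker 4 = 19.

locker 4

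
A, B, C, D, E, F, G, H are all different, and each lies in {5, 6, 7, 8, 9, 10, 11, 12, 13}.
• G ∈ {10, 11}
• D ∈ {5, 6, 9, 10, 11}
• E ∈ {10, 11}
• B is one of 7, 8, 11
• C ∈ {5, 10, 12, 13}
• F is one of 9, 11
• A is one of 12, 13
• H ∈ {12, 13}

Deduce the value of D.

6

A and H between them cover only {12, 13} — a naked pair. Remove those values from C.
E and G share exactly the 2 values {10, 11}; by pigeonhole those values go to them, so strike 10, 11 from B, C, D, F.
C has just one choice, so C = 5. Remove 5 from D.
F must be 9 (only option left). Eliminate 9 elsewhere: D.
So D = 6.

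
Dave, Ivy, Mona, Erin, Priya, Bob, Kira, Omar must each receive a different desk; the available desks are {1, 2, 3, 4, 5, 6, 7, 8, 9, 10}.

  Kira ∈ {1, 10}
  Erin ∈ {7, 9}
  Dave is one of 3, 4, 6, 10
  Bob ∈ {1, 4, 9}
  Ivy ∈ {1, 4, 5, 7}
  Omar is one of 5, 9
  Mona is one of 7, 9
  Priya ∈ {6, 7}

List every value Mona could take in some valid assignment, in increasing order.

The 8 variables together cover exactly {1, 3, 4, 5, 6, 7, 9, 10} — 8 values for 8 variables — and 3 appears only in Dave's list, so Dave = 3.
The 7 still-open variables together cover exactly {1, 4, 5, 6, 7, 9, 10} — 7 values for 7 variables — and 6 appears only in Priya's list, so Priya = 6.
Among the 6 still-open variables, 10 fits only Kira (and all 6 values in {1, 4, 5, 7, 9, 10} must be used), so Kira = 10.
Mona and Erin share exactly the 2 values {7, 9}; by pigeonhole those values go to them, so strike 7, 9 from Ivy, Bob, Omar.
Omar has just one choice, so Omar = 5. So Ivy can't be 5.
No further eliminations apply; Mona can still be any of 7, 9.

7, 9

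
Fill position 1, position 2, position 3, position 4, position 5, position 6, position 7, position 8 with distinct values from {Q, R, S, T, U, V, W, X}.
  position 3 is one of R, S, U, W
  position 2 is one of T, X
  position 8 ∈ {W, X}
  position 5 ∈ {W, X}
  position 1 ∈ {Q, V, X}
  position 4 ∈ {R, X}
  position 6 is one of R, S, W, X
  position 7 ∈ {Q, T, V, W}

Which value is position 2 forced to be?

The 8 variables together cover exactly {Q, R, S, T, U, V, W, X} — 8 values for 8 variables — and U appears only in position 3's list, so position 3 = U.
The 7 still-open variables draw from only 7 values {Q, R, S, T, V, W, X}, so each is used; only position 6 can be S, hence position 6 = S.
The 6 still-open variables together cover exactly {Q, R, T, V, W, X} — 6 values for 6 variables — and R appears only in position 4's list, so position 4 = R.
position 5 and position 8 between them cover only {W, X} — a naked pair. Remove those values from position 1, position 2, position 7.
So position 2 = T.

T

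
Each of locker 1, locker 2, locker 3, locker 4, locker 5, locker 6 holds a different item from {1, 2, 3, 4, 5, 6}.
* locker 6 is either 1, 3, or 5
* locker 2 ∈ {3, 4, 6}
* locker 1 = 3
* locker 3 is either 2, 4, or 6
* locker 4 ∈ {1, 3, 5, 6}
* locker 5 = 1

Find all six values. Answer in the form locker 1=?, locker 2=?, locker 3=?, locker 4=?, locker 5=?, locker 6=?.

locker 1 must be 3 (only option left). Eliminate 3 elsewhere: locker 2, locker 4, locker 6.
locker 5 must be 1 (only option left). Eliminate 1 elsewhere: locker 4, locker 6.
locker 6 has just one choice, so locker 6 = 5. Eliminate 5 elsewhere: locker 4.
locker 4's domain is down to {6}, so locker 4 = 6. Strike 6 from locker 2, locker 3.
That leaves locker 2 = 4. So locker 3 can't be 4.
locker 3's domain is down to {2}, so locker 3 = 2.

locker 1=3, locker 2=4, locker 3=2, locker 4=6, locker 5=1, locker 6=5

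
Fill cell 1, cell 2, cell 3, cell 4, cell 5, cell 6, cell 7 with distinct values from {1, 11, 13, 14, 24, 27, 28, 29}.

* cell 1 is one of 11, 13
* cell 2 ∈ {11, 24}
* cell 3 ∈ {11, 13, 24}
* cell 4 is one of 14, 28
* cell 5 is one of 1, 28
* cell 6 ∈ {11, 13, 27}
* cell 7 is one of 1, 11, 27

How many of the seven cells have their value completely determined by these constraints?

4

Among the 7 variables, 14 fits only cell 4 (and all 7 values in {1, 11, 13, 14, 24, 27, 28} must be used), so cell 4 = 14.
The 6 still-open variables together cover exactly {1, 11, 13, 24, 27, 28} — 6 values for 6 variables — and 28 appears only in cell 5's list, so cell 5 = 28.
The 5 still-open variables draw from only 5 values {1, 11, 13, 24, 27}, so each is used; only cell 7 can be 1, hence cell 7 = 1.
The 4 still-open variables together cover exactly {11, 13, 24, 27} — 4 values for 4 variables — and 27 appears only in cell 6's list, so cell 6 = 27.
Determined: cell 4=14, cell 5=28, cell 6=27, cell 7=1. The other cells each still have more than one consistent value. That makes 4.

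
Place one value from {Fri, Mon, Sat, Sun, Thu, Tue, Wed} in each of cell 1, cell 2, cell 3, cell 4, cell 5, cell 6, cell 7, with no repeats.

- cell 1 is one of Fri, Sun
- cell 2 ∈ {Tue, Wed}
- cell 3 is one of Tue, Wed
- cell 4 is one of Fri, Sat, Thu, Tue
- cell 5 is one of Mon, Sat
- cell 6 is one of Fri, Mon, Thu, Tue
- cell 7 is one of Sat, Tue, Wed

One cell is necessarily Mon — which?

The 7 variables together cover exactly {Fri, Mon, Sat, Sun, Thu, Tue, Wed} — 7 values for 7 variables — and Sun appears only in cell 1's list, so cell 1 = Sun.
The 2 variables cell 2 and cell 3 are confined to {Tue, Wed}, which locks those values in; drop them from cell 4, cell 6, cell 7.
cell 7 must be Sat (only option left). So cell 4, cell 5 can't be Sat.
So Mon goes to cell 5.

cell 5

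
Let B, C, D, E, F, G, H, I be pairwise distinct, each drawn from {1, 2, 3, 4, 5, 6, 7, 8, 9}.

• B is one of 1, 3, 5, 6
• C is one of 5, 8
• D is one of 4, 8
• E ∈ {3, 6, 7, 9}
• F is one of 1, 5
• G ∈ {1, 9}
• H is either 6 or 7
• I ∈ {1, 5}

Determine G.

The 8 variables draw from only 8 values {1, 3, 4, 5, 6, 7, 8, 9}, so each is used; only D can be 4, hence D = 4.
Among the 7 still-open variables, 8 fits only C (and all 7 values in {1, 3, 5, 6, 7, 8, 9} must be used), so C = 8.
F and I share exactly the 2 values {1, 5}; by pigeonhole those values go to them, so strike 1, 5 from B, G.
So G = 9.

9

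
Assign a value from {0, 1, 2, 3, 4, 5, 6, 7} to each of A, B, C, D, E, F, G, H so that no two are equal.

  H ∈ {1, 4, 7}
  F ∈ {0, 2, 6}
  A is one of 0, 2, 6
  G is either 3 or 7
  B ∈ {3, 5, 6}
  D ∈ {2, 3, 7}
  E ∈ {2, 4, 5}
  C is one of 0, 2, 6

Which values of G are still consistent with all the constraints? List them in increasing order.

The 8 variables together cover exactly {0, 1, 2, 3, 4, 5, 6, 7} — 8 values for 8 variables — and 1 appears only in H's list, so H = 1.
The 7 still-open variables together cover exactly {0, 2, 3, 4, 5, 6, 7} — 7 values for 7 variables — and 4 appears only in E's list, so E = 4.
Among the 6 still-open variables, 5 fits only B (and all 6 values in {0, 2, 3, 5, 6, 7} must be used), so B = 5.
A, C, F between them cover only {0, 2, 6} — a naked triple. Remove those values from D.
No further eliminations apply; G can still be any of 3, 7.

3, 7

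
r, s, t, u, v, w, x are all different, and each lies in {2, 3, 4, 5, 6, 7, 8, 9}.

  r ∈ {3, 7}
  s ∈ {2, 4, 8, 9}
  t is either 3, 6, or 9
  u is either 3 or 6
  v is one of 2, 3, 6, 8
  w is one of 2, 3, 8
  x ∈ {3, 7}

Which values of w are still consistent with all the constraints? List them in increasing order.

2, 8

Among the 7 variables, 4 fits only s (and all 7 values in {2, 3, 4, 6, 7, 8, 9} must be used), so s = 4.
Among the 6 still-open variables, 9 fits only t (and all 6 values in {2, 3, 6, 7, 8, 9} must be used), so t = 9.
r and x between them cover only {3, 7} — a naked pair. Remove those values from u, v, w.
That leaves u = 6. So v can't be 6.
No further eliminations apply; w can still be any of 2, 8.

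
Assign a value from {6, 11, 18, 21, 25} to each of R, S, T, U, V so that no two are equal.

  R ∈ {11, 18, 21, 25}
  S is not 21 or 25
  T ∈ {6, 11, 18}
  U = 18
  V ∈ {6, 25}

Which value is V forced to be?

U must be 18 (only option left). Strike 18 from R, S, T.
The 4 still-open variables draw from only 4 values {6, 11, 21, 25}, so each is used; only R can be 21, hence R = 21.
The 3 still-open variables draw from only 3 values {6, 11, 25}, so each is used; only V can be 25, hence V = 25.

25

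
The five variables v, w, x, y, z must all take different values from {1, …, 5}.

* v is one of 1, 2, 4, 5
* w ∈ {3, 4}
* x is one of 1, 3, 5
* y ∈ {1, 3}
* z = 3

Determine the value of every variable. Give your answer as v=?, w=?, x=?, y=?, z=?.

v=2, w=4, x=5, y=1, z=3

z has just one choice, so z = 3. Remove 3 from w, x, y.
That leaves w = 4. Eliminate 4 elsewhere: v.
That leaves y = 1. Eliminate 1 elsewhere: v, x.
That leaves x = 5. So v can't be 5.
That leaves v = 2.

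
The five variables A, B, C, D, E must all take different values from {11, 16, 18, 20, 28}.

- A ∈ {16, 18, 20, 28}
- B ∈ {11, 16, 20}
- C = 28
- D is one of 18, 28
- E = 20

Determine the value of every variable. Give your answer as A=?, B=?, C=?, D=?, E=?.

C's domain is down to {28}, so C = 28. Eliminate 28 elsewhere: A, D.
D must be 18 (only option left). So A can't be 18.
E's domain is down to {20}, so E = 20. Remove 20 from A, B.
A must be 16 (only option left). Strike 16 from B.
That leaves B = 11.

A=16, B=11, C=28, D=18, E=20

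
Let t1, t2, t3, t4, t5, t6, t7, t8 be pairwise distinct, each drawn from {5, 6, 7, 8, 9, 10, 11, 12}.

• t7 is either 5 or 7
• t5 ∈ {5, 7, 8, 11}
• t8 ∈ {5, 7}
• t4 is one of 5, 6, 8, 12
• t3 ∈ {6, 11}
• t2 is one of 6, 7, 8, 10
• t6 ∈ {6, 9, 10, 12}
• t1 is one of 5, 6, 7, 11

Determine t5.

8

The 8 variables draw from only 8 values {5, 6, 7, 8, 9, 10, 11, 12}, so each is used; only t6 can be 9, hence t6 = 9.
The 7 still-open variables together cover exactly {5, 6, 7, 8, 10, 11, 12} — 7 values for 7 variables — and 10 appears only in t2's list, so t2 = 10.
Among the 6 still-open variables, 12 fits only t4 (and all 6 values in {5, 6, 7, 8, 11, 12} must be used), so t4 = 12.
The 5 still-open variables draw from only 5 values {5, 6, 7, 8, 11}, so each is used; only t5 can be 8, hence t5 = 8.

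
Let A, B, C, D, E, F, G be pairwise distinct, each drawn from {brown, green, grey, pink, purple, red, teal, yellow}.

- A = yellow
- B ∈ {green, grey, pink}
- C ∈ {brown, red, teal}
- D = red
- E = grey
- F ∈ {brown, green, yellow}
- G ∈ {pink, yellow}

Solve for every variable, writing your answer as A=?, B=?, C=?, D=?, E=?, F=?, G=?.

A=yellow, B=green, C=teal, D=red, E=grey, F=brown, G=pink

A's domain is down to {yellow}, so A = yellow. So F, G can't be yellow.
D has just one choice, so D = red. Strike red from C.
E's domain is down to {grey}, so E = grey. Eliminate grey elsewhere: B.
G has just one choice, so G = pink. Strike pink from B.
B must be green (only option left). Strike green from F.
F's domain is down to {brown}, so F = brown. Eliminate brown elsewhere: C.
That leaves C = teal.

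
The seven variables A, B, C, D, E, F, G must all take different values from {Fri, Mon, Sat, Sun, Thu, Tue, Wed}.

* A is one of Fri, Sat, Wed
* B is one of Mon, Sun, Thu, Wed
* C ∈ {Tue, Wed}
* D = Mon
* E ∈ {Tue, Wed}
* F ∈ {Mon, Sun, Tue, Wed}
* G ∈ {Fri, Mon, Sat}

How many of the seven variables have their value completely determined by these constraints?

3

D has just one choice, so D = Mon. So B, F, G can't be Mon.
The 6 still-open variables together cover exactly {Fri, Sat, Sun, Thu, Tue, Wed} — 6 values for 6 variables — and Thu appears only in B's list, so B = Thu.
Among the 5 still-open variables, Sun fits only F (and all 5 values in {Fri, Sat, Sun, Tue, Wed} must be used), so F = Sun.
C and E between them cover only {Tue, Wed} — a naked pair. Remove those values from A.
Determined: B=Thu, D=Mon, F=Sun. The other variables each still have more than one consistent value. That makes 3.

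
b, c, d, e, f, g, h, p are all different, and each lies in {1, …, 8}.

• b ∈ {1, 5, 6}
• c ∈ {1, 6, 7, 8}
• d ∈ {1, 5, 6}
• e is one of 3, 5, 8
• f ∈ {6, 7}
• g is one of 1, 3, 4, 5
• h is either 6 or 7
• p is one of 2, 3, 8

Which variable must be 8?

The 8 variables draw from only 8 values {1, 2, 3, 4, 5, 6, 7, 8}, so each is used; only p can be 2, hence p = 2.
The 7 still-open variables together cover exactly {1, 3, 4, 5, 6, 7, 8} — 7 values for 7 variables — and 4 appears only in g's list, so g = 4.
Among the 6 still-open variables, 3 fits only e (and all 6 values in {1, 3, 5, 6, 7, 8} must be used), so e = 3.
Among the 5 still-open variables, 8 fits only c (and all 5 values in {1, 5, 6, 7, 8} must be used), so c = 8.

c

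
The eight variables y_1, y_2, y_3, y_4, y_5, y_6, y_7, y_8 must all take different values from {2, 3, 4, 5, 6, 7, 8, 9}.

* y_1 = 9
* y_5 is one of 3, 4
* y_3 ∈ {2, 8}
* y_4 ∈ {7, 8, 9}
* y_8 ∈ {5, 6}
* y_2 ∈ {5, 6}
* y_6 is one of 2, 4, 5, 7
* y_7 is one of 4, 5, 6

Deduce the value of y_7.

y_1 has just one choice, so y_1 = 9. Remove 9 from y_4.
Among the 7 still-open variables, 3 fits only y_5 (and all 7 values in {2, 3, 4, 5, 6, 7, 8} must be used), so y_5 = 3.
y_2 and y_8 between them cover only {5, 6} — a naked pair. Remove those values from y_6, y_7.
So y_7 = 4.

4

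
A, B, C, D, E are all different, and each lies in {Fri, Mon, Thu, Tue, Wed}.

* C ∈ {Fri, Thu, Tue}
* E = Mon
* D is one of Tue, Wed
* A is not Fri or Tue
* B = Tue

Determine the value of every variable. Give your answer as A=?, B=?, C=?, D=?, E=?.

A=Thu, B=Tue, C=Fri, D=Wed, E=Mon

B has just one choice, so B = Tue. Strike Tue from C, D.
D has just one choice, so D = Wed. So A can't be Wed.
That leaves E = Mon. Remove Mon from A.
That leaves A = Thu. Remove Thu from C.
That leaves C = Fri.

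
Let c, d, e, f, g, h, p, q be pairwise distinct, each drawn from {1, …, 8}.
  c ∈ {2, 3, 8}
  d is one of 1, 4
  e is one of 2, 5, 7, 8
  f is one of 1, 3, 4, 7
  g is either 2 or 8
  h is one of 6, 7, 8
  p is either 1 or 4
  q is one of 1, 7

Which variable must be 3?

f

The 8 variables draw from only 8 values {1, 2, 3, 4, 5, 6, 7, 8}, so each is used; only e can be 5, hence e = 5.
The 7 still-open variables draw from only 7 values {1, 2, 3, 4, 6, 7, 8}, so each is used; only h can be 6, hence h = 6.
d and p between them cover only {1, 4} — a naked pair. Remove those values from f, q.
q's domain is down to {7}, so q = 7. Strike 7 from f.
So 3 goes to f.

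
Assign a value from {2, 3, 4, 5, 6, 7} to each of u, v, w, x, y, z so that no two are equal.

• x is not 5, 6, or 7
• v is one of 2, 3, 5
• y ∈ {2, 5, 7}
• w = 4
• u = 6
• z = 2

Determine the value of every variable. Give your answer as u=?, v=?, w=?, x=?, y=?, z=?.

u's domain is down to {6}, so u = 6.
That leaves w = 4. Eliminate 4 elsewhere: x.
That leaves z = 2. So v, x, y can't be 2.
x's domain is down to {3}, so x = 3. So v can't be 3.
v has just one choice, so v = 5. Eliminate 5 elsewhere: y.
That leaves y = 7.

u=6, v=5, w=4, x=3, y=7, z=2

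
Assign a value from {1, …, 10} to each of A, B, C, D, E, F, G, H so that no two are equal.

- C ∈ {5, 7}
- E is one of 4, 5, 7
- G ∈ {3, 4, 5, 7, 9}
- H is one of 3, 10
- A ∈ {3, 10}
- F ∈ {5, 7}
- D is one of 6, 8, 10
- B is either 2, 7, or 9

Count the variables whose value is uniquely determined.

A and H between them cover only {3, 10} — a naked pair. Remove those values from D, G.
C and F between them cover only {5, 7} — a naked pair. Remove those values from B, E, G.
E has just one choice, so E = 4. So G can't be 4.
G's domain is down to {9}, so G = 9. Eliminate 9 elsewhere: B.
B's domain is down to {2}, so B = 2.
Determined: B=2, E=4, G=9. The other variables each still have more than one consistent value. That makes 3.

3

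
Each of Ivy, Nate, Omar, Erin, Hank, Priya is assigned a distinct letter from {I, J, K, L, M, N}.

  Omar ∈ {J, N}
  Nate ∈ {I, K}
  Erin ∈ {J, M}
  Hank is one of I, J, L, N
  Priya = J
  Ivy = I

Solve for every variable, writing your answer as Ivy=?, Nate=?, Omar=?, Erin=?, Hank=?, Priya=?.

Ivy=I, Nate=K, Omar=N, Erin=M, Hank=L, Priya=J

Ivy's domain is down to {I}, so Ivy = I. Remove I from Nate, Hank.
Nate must be K (only option left).
That leaves Priya = J. So Omar, Erin, Hank can't be J.
Omar must be N (only option left). So Hank can't be N.
Erin's domain is down to {M}, so Erin = M.
That leaves Hank = L.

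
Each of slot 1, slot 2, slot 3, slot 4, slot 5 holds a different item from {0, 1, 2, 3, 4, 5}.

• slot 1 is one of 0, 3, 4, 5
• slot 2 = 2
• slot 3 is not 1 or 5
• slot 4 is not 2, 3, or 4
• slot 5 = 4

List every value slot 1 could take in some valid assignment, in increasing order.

0, 3, 5

slot 2's domain is down to {2}, so slot 2 = 2. Strike 2 from slot 3.
slot 5 has just one choice, so slot 5 = 4. Remove 4 from slot 1, slot 3.
No further eliminations apply; slot 1 can still be any of 0, 3, 5.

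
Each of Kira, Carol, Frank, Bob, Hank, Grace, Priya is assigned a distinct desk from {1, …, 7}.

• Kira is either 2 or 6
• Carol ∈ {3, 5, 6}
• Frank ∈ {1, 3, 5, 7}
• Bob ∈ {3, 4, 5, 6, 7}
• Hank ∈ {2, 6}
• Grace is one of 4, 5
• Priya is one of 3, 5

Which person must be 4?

The 7 variables draw from only 7 values {1, 2, 3, 4, 5, 6, 7}, so each is used; only Frank can be 1, hence Frank = 1.
The 6 still-open variables draw from only 6 values {2, 3, 4, 5, 6, 7}, so each is used; only Bob can be 7, hence Bob = 7.
The 5 still-open variables draw from only 5 values {2, 3, 4, 5, 6}, so each is used; only Grace can be 4, hence Grace = 4.

Grace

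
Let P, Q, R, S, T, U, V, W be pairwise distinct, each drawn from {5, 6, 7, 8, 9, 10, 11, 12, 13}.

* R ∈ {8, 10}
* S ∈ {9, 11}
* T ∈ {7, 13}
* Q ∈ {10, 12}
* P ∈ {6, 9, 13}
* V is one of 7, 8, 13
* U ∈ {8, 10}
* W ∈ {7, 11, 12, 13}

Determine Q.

12

The 8 variables draw from only 8 values {6, 7, 8, 9, 10, 11, 12, 13}, so each is used; only P can be 6, hence P = 6.
The 7 still-open variables draw from only 7 values {7, 8, 9, 10, 11, 12, 13}, so each is used; only S can be 9, hence S = 9.
Among the 6 still-open variables, 11 fits only W (and all 6 values in {7, 8, 10, 11, 12, 13} must be used), so W = 11.
The 5 still-open variables together cover exactly {7, 8, 10, 12, 13} — 5 values for 5 variables — and 12 appears only in Q's list, so Q = 12.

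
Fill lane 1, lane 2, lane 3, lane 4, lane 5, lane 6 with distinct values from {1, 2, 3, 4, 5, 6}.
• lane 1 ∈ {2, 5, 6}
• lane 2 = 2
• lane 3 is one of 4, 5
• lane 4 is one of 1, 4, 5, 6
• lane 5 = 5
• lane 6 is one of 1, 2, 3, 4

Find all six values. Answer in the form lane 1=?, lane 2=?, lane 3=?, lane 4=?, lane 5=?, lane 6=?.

lane 1=6, lane 2=2, lane 3=4, lane 4=1, lane 5=5, lane 6=3

lane 2 has just one choice, so lane 2 = 2. Eliminate 2 elsewhere: lane 1, lane 6.
lane 5 has just one choice, so lane 5 = 5. Strike 5 from lane 1, lane 3, lane 4.
lane 1 must be 6 (only option left). Strike 6 from lane 4.
That leaves lane 3 = 4. Strike 4 from lane 4, lane 6.
lane 4's domain is down to {1}, so lane 4 = 1. So lane 6 can't be 1.
lane 6 must be 3 (only option left).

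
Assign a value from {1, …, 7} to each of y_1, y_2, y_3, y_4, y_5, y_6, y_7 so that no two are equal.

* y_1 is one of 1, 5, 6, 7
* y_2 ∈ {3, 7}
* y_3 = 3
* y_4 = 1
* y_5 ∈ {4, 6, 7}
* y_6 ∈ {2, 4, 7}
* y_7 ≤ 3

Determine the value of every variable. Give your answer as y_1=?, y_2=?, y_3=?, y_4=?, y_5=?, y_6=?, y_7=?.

y_3 has just one choice, so y_3 = 3. Eliminate 3 elsewhere: y_2, y_7.
y_4 has just one choice, so y_4 = 1. Eliminate 1 elsewhere: y_1, y_7.
y_7 must be 2 (only option left). Remove 2 from y_6.
y_2 must be 7 (only option left). So y_1, y_5, y_6 can't be 7.
y_6 must be 4 (only option left). So y_5 can't be 4.
y_5 must be 6 (only option left). So y_1 can't be 6.
y_1 has just one choice, so y_1 = 5.

y_1=5, y_2=7, y_3=3, y_4=1, y_5=6, y_6=4, y_7=2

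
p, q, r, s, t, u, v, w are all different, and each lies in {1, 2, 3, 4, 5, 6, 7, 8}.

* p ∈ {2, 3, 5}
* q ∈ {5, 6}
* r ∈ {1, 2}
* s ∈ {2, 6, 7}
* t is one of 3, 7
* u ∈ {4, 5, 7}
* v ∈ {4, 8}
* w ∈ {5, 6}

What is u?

The 8 variables together cover exactly {1, 2, 3, 4, 5, 6, 7, 8} — 8 values for 8 variables — and 1 appears only in r's list, so r = 1.
The 7 still-open variables together cover exactly {2, 3, 4, 5, 6, 7, 8} — 7 values for 7 variables — and 8 appears only in v's list, so v = 8.
The 6 still-open variables together cover exactly {2, 3, 4, 5, 6, 7} — 6 values for 6 variables — and 4 appears only in u's list, so u = 4.

4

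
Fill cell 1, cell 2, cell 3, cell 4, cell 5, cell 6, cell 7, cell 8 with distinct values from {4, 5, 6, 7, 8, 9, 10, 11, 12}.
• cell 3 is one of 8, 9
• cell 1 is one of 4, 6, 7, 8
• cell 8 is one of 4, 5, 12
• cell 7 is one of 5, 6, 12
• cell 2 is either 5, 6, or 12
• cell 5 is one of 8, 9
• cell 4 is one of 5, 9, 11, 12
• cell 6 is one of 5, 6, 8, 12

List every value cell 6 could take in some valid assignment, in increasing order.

5, 6, 12

The 8 variables draw from only 8 values {4, 5, 6, 7, 8, 9, 11, 12}, so each is used; only cell 1 can be 7, hence cell 1 = 7.
The 7 still-open variables draw from only 7 values {4, 5, 6, 8, 9, 11, 12}, so each is used; only cell 8 can be 4, hence cell 8 = 4.
Among the 6 still-open variables, 11 fits only cell 4 (and all 6 values in {5, 6, 8, 9, 11, 12} must be used), so cell 4 = 11.
The 2 variables cell 3 and cell 5 are confined to {8, 9}, which locks those values in; drop them from cell 6.
No further eliminations apply; cell 6 can still be any of 5, 6, 12.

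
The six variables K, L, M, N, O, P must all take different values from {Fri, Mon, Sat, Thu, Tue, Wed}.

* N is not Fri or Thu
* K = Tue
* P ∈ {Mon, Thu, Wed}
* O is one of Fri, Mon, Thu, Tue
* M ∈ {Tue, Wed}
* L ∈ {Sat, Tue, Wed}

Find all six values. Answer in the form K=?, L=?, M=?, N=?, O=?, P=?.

K has just one choice, so K = Tue. Eliminate Tue elsewhere: L, M, N, O.
M must be Wed (only option left). Remove Wed from L, N, P.
L has just one choice, so L = Sat. Eliminate Sat elsewhere: N.
N has just one choice, so N = Mon. Remove Mon from O, P.
P has just one choice, so P = Thu. Eliminate Thu elsewhere: O.
O has just one choice, so O = Fri.

K=Tue, L=Sat, M=Wed, N=Mon, O=Fri, P=Thu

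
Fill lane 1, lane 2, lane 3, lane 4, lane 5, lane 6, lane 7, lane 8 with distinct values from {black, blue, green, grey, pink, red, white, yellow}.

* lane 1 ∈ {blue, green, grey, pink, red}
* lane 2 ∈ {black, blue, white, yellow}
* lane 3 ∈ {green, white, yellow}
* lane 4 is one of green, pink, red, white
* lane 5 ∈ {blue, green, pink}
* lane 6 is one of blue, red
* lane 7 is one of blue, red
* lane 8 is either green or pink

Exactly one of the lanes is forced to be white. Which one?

lane 4

Among the 8 variables, black fits only lane 2 (and all 8 values in {black, blue, green, grey, pink, red, white, yellow} must be used), so lane 2 = black.
The 7 still-open variables together cover exactly {blue, green, grey, pink, red, white, yellow} — 7 values for 7 variables — and grey appears only in lane 1's list, so lane 1 = grey.
The 6 still-open variables together cover exactly {blue, green, pink, red, white, yellow} — 6 values for 6 variables — and yellow appears only in lane 3's list, so lane 3 = yellow.
The 5 still-open variables draw from only 5 values {blue, green, pink, red, white}, so each is used; only lane 4 can be white, hence lane 4 = white.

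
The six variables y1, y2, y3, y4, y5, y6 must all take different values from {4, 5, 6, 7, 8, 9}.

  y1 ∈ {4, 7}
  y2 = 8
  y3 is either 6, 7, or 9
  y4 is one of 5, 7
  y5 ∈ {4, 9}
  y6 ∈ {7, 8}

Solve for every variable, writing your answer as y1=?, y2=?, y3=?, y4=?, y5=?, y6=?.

y2's domain is down to {8}, so y2 = 8. So y6 can't be 8.
y6 has just one choice, so y6 = 7. Strike 7 from y1, y3, y4.
y1 has just one choice, so y1 = 4. So y5 can't be 4.
y4 has just one choice, so y4 = 5.
That leaves y5 = 9. So y3 can't be 9.
y3 must be 6 (only option left).

y1=4, y2=8, y3=6, y4=5, y5=9, y6=7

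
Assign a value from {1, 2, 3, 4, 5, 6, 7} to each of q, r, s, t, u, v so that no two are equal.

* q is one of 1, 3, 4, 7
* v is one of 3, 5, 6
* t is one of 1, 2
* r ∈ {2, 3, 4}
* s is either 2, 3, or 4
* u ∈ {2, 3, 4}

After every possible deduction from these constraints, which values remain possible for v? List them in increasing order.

r, s, u share exactly the 3 values {2, 3, 4}; by pigeonhole those values go to them, so strike 2, 3, 4 from q, t, v.
t has just one choice, so t = 1. Remove 1 from q.
q has just one choice, so q = 7.
No further eliminations apply; v can still be any of 5, 6.

5, 6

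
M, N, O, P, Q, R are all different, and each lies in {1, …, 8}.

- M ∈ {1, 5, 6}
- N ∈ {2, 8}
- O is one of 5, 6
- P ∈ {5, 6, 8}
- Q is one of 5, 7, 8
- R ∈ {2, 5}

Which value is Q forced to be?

The 6 variables draw from only 6 values {1, 2, 5, 6, 7, 8}, so each is used; only M can be 1, hence M = 1.
The 5 still-open variables together cover exactly {2, 5, 6, 7, 8} — 5 values for 5 variables — and 7 appears only in Q's list, so Q = 7.

7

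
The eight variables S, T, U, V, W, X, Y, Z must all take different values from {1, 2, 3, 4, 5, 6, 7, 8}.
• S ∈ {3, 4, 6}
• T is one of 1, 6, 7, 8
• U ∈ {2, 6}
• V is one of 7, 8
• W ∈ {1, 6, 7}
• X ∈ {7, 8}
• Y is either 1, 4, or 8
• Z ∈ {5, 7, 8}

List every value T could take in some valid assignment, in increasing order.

1, 6

The 8 variables draw from only 8 values {1, 2, 3, 4, 5, 6, 7, 8}, so each is used; only U can be 2, hence U = 2.
Among the 7 still-open variables, 3 fits only S (and all 7 values in {1, 3, 4, 5, 6, 7, 8} must be used), so S = 3.
The 6 still-open variables draw from only 6 values {1, 4, 5, 6, 7, 8}, so each is used; only Y can be 4, hence Y = 4.
The 5 still-open variables together cover exactly {1, 5, 6, 7, 8} — 5 values for 5 variables — and 5 appears only in Z's list, so Z = 5.
V and X between them cover only {7, 8} — a naked pair. Remove those values from T, W.
No further eliminations apply; T can still be any of 1, 6.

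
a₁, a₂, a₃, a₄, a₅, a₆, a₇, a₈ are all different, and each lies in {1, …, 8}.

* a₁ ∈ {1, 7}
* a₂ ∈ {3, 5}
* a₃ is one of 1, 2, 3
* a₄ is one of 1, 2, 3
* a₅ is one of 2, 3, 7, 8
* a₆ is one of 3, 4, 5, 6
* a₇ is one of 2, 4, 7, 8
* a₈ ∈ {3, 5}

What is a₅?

8

The 8 variables draw from only 8 values {1, 2, 3, 4, 5, 6, 7, 8}, so each is used; only a₆ can be 6, hence a₆ = 6.
Among the 7 still-open variables, 4 fits only a₇ (and all 7 values in {1, 2, 3, 4, 5, 7, 8} must be used), so a₇ = 4.
The 6 still-open variables together cover exactly {1, 2, 3, 5, 7, 8} — 6 values for 6 variables — and 8 appears only in a₅'s list, so a₅ = 8.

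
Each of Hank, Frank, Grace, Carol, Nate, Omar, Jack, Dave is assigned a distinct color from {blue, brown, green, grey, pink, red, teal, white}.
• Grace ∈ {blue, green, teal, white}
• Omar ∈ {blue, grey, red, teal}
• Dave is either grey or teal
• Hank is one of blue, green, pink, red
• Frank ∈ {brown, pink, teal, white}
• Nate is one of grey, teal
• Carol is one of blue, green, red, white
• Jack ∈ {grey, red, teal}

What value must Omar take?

blue

The 8 variables together cover exactly {blue, brown, green, grey, pink, red, teal, white} — 8 values for 8 variables — and brown appears only in Frank's list, so Frank = brown.
The 7 still-open variables together cover exactly {blue, green, grey, pink, red, teal, white} — 7 values for 7 variables — and pink appears only in Hank's list, so Hank = pink.
The 2 variables Nate and Dave are confined to {grey, teal}, which locks those values in; drop them from Grace, Omar, Jack.
That leaves Jack = red. So Carol, Omar can't be red.
So Omar = blue.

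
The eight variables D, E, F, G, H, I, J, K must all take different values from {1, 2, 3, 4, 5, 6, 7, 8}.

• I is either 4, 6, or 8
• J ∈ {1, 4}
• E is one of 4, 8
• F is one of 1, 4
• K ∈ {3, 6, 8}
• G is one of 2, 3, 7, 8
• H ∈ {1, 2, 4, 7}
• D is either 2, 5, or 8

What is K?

The 8 variables together cover exactly {1, 2, 3, 4, 5, 6, 7, 8} — 8 values for 8 variables — and 5 appears only in D's list, so D = 5.
F and J between them cover only {1, 4} — a naked pair. Remove those values from E, H, I.
That leaves E = 8. Remove 8 from G, I, K.
That leaves I = 6. So K can't be 6.
So K = 3.

3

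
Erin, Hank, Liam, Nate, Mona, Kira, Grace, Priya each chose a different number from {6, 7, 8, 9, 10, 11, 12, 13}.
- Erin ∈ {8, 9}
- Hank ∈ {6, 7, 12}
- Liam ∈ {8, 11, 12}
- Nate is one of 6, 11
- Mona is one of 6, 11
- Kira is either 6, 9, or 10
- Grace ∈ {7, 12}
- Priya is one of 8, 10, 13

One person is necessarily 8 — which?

The 8 variables together cover exactly {6, 7, 8, 9, 10, 11, 12, 13} — 8 values for 8 variables — and 13 appears only in Priya's list, so Priya = 13.
Among the 7 still-open variables, 10 fits only Kira (and all 7 values in {6, 7, 8, 9, 10, 11, 12} must be used), so Kira = 10.
The 6 still-open variables together cover exactly {6, 7, 8, 9, 11, 12} — 6 values for 6 variables — and 9 appears only in Erin's list, so Erin = 9.
Among the 5 still-open variables, 8 fits only Liam (and all 5 values in {6, 7, 8, 11, 12} must be used), so Liam = 8.

Liam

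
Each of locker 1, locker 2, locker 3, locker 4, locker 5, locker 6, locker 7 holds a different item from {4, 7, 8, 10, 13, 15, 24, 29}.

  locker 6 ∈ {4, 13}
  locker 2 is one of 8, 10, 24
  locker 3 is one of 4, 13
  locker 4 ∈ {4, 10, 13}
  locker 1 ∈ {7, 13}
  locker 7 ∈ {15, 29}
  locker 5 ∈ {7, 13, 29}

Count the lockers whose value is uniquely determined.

The 2 variables locker 3 and locker 6 are confined to {4, 13}, which locks those values in; drop them from locker 1, locker 4, locker 5.
locker 1 must be 7 (only option left). Eliminate 7 elsewhere: locker 5.
That leaves locker 4 = 10. So locker 2 can't be 10.
locker 5 has just one choice, so locker 5 = 29. Remove 29 from locker 7.
That leaves locker 7 = 15.
Determined: locker 1=7, locker 4=10, locker 5=29, locker 7=15. The other lockers each still have more than one consistent value. That makes 4.

4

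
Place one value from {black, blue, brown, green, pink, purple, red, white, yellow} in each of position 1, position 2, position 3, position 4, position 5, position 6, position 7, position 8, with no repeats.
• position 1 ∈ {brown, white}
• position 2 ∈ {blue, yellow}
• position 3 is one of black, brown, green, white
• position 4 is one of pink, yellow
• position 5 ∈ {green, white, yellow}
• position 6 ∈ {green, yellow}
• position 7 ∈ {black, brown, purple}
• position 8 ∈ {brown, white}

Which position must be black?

The 8 variables together cover exactly {black, blue, brown, green, pink, purple, white, yellow} — 8 values for 8 variables — and blue appears only in position 2's list, so position 2 = blue.
The 7 still-open variables together cover exactly {black, brown, green, pink, purple, white, yellow} — 7 values for 7 variables — and pink appears only in position 4's list, so position 4 = pink.
The 6 still-open variables together cover exactly {black, brown, green, purple, white, yellow} — 6 values for 6 variables — and purple appears only in position 7's list, so position 7 = purple.
The 5 still-open variables together cover exactly {black, brown, green, white, yellow} — 5 values for 5 variables — and black appears only in position 3's list, so position 3 = black.

position 3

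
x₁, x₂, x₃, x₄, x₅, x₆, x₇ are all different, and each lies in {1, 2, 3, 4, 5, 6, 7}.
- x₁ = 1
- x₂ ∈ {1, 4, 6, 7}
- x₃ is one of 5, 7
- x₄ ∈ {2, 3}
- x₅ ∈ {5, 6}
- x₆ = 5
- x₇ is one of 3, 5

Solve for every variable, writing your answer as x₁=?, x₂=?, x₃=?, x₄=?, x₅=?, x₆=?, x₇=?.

x₁=1, x₂=4, x₃=7, x₄=2, x₅=6, x₆=5, x₇=3

x₁ has just one choice, so x₁ = 1. Remove 1 from x₂.
x₆'s domain is down to {5}, so x₆ = 5. Strike 5 from x₃, x₅, x₇.
x₇ has just one choice, so x₇ = 3. Eliminate 3 elsewhere: x₄.
x₃ has just one choice, so x₃ = 7. Remove 7 from x₂.
x₄'s domain is down to {2}, so x₄ = 2.
x₅'s domain is down to {6}, so x₅ = 6. Eliminate 6 elsewhere: x₂.
x₂'s domain is down to {4}, so x₂ = 4.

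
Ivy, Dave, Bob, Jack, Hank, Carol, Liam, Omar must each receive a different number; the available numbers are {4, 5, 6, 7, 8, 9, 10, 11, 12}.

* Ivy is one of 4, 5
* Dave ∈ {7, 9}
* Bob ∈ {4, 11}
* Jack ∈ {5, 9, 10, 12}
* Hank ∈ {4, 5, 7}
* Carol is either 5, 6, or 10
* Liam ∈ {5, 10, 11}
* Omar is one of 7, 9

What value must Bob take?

The 8 variables draw from only 8 values {4, 5, 6, 7, 9, 10, 11, 12}, so each is used; only Carol can be 6, hence Carol = 6.
The 7 still-open variables draw from only 7 values {4, 5, 7, 9, 10, 11, 12}, so each is used; only Jack can be 12, hence Jack = 12.
The 6 still-open variables together cover exactly {4, 5, 7, 9, 10, 11} — 6 values for 6 variables — and 10 appears only in Liam's list, so Liam = 10.
Among the 5 still-open variables, 11 fits only Bob (and all 5 values in {4, 5, 7, 9, 11} must be used), so Bob = 11.

11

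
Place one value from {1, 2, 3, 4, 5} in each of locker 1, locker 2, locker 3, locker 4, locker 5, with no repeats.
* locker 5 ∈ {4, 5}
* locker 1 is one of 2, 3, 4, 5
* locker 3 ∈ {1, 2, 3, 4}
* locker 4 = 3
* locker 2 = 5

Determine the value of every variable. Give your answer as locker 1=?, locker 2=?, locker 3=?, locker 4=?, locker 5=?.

locker 1=2, locker 2=5, locker 3=1, locker 4=3, locker 5=4

locker 2's domain is down to {5}, so locker 2 = 5. Remove 5 from locker 1, locker 5.
locker 4's domain is down to {3}, so locker 4 = 3. So locker 1, locker 3 can't be 3.
That leaves locker 5 = 4. Eliminate 4 elsewhere: locker 1, locker 3.
That leaves locker 1 = 2. Remove 2 from locker 3.
locker 3 has just one choice, so locker 3 = 1.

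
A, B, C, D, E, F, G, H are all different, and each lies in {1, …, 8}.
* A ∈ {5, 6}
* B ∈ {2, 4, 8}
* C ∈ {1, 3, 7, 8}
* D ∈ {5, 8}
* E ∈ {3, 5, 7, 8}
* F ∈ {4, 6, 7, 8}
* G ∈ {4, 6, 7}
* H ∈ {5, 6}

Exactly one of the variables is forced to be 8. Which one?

D

The 8 variables together cover exactly {1, 2, 3, 4, 5, 6, 7, 8} — 8 values for 8 variables — and 1 appears only in C's list, so C = 1.
The 7 still-open variables draw from only 7 values {2, 3, 4, 5, 6, 7, 8}, so each is used; only B can be 2, hence B = 2.
Among the 6 still-open variables, 3 fits only E (and all 6 values in {3, 4, 5, 6, 7, 8} must be used), so E = 3.
A and H between them cover only {5, 6} — a naked pair. Remove those values from D, F, G.
So 8 goes to D.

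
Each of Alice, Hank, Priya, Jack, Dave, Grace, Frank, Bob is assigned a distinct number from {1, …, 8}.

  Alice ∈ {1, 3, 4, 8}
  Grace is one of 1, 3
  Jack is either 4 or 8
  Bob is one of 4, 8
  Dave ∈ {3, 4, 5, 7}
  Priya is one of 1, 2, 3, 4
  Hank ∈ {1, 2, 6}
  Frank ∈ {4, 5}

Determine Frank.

The 8 variables draw from only 8 values {1, 2, 3, 4, 5, 6, 7, 8}, so each is used; only Hank can be 6, hence Hank = 6.
Among the 7 still-open variables, 2 fits only Priya (and all 7 values in {1, 2, 3, 4, 5, 7, 8} must be used), so Priya = 2.
The 6 still-open variables draw from only 6 values {1, 3, 4, 5, 7, 8}, so each is used; only Dave can be 7, hence Dave = 7.
The 5 still-open variables together cover exactly {1, 3, 4, 5, 8} — 5 values for 5 variables — and 5 appears only in Frank's list, so Frank = 5.

5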